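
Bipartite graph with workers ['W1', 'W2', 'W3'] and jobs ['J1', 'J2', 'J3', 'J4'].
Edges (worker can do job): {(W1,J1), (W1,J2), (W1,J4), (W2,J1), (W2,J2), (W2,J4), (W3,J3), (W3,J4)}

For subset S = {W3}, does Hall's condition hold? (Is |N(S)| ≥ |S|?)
Yes: |N(S)| = 2, |S| = 1

Subset S = {W3}
Neighbors N(S) = {J3, J4}

|N(S)| = 2, |S| = 1
Hall's condition: |N(S)| ≥ |S| is satisfied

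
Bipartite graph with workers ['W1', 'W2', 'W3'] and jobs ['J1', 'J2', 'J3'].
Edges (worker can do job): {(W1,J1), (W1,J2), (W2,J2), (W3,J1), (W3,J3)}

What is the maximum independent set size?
Maximum independent set = 3

By König's theorem:
- Min vertex cover = Max matching = 3
- Max independent set = Total vertices - Min vertex cover
- Max independent set = 6 - 3 = 3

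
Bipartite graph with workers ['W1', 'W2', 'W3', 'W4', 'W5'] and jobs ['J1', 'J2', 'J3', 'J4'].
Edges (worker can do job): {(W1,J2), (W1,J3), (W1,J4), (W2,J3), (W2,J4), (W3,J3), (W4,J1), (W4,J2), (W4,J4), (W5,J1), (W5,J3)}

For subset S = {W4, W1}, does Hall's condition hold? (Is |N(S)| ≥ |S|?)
Yes: |N(S)| = 4, |S| = 2

Subset S = {W4, W1}
Neighbors N(S) = {J1, J2, J3, J4}

|N(S)| = 4, |S| = 2
Hall's condition: |N(S)| ≥ |S| is satisfied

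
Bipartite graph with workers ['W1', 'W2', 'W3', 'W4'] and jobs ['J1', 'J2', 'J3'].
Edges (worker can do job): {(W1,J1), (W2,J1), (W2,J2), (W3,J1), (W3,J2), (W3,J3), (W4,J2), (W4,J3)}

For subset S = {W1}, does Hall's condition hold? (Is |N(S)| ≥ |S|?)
Yes: |N(S)| = 1, |S| = 1

Subset S = {W1}
Neighbors N(S) = {J1}

|N(S)| = 1, |S| = 1
Hall's condition: |N(S)| ≥ |S| is satisfied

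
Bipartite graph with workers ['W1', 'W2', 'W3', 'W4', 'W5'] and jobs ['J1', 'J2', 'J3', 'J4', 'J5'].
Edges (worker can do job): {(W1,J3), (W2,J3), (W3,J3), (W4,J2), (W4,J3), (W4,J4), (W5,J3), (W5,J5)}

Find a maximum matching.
Matching: {(W3,J3), (W4,J2), (W5,J5)}

Maximum matching (size 3):
  W3 → J3
  W4 → J2
  W5 → J5

Each worker is assigned to at most one job, and each job to at most one worker.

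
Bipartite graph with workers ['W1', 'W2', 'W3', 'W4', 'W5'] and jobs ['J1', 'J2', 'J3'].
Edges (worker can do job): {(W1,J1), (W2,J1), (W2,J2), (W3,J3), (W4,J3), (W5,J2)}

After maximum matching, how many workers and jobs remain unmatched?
Unmatched: 2 workers, 0 jobs

Maximum matching size: 3
Workers: 5 total, 3 matched, 2 unmatched
Jobs: 3 total, 3 matched, 0 unmatched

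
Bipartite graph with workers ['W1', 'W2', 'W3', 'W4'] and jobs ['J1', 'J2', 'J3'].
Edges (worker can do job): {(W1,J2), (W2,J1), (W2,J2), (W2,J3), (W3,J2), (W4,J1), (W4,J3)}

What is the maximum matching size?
Maximum matching size = 3

Maximum matching: {(W2,J1), (W3,J2), (W4,J3)}
Size: 3

This assigns 3 workers to 3 distinct jobs.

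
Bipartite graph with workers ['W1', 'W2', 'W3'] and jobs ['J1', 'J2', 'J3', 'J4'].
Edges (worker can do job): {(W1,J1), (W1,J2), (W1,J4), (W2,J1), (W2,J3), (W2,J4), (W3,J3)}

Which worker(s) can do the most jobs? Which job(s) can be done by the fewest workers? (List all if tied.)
Most versatile: W1, W2 (3 jobs); Least covered: J2 (1 workers)

Worker degrees (jobs they can do): W1:3, W2:3, W3:1
Job degrees (workers who can do it): J1:2, J2:1, J3:2, J4:2

Maximum worker degree is 3, achieved by: W1, W2
Minimum job degree is 1, achieved by: J2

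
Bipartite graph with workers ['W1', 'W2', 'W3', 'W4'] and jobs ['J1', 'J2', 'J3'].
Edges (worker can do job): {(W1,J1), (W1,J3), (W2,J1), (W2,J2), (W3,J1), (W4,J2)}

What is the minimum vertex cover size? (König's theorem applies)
Minimum vertex cover size = 3

By König's theorem: in bipartite graphs,
min vertex cover = max matching = 3

Maximum matching has size 3, so minimum vertex cover also has size 3.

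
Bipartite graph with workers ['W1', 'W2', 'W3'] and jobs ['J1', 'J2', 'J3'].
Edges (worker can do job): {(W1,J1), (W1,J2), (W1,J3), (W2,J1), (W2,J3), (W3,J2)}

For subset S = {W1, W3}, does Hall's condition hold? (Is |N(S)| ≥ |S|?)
Yes: |N(S)| = 3, |S| = 2

Subset S = {W1, W3}
Neighbors N(S) = {J1, J2, J3}

|N(S)| = 3, |S| = 2
Hall's condition: |N(S)| ≥ |S| is satisfied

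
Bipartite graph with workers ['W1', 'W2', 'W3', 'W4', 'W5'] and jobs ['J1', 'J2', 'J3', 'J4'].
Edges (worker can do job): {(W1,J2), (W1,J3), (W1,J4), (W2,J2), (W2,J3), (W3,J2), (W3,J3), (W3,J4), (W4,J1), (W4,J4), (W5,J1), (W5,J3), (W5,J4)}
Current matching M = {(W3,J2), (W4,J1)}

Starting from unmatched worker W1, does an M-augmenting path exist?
Yes: W1 → J4

An M-augmenting path alternates non-matching / matching edges, starting and ending at unmatched vertices.
Path: W1 → J4
(J4 is unmatched in M, so the path is augmenting.)
Flipping edges along this path would increase |M| from 2 to 3.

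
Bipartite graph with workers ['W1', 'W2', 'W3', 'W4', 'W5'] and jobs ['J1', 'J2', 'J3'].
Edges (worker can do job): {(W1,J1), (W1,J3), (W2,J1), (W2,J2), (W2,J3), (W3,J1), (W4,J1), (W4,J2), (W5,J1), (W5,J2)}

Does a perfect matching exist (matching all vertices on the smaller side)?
Yes, perfect matching exists (size 3)

Perfect matching: {(W1,J3), (W3,J1), (W5,J2)}
All 3 vertices on the smaller side are matched.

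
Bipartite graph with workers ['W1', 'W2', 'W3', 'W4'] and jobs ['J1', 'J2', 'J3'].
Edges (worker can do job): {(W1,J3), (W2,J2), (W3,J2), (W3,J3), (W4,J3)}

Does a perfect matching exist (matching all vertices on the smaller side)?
No, maximum matching has size 2 < 3

Maximum matching has size 2, need 3 for perfect matching.
Unmatched workers: ['W1', 'W2']
Unmatched jobs: ['J1']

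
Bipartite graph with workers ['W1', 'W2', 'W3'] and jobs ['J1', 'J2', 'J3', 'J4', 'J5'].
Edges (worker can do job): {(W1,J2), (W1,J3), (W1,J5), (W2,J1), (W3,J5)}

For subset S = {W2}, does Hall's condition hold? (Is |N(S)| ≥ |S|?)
Yes: |N(S)| = 1, |S| = 1

Subset S = {W2}
Neighbors N(S) = {J1}

|N(S)| = 1, |S| = 1
Hall's condition: |N(S)| ≥ |S| is satisfied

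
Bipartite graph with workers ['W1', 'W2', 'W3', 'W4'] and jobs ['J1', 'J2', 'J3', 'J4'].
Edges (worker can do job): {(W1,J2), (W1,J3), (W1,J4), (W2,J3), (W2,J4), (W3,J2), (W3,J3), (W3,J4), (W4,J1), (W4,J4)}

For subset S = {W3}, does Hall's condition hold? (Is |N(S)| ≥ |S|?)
Yes: |N(S)| = 3, |S| = 1

Subset S = {W3}
Neighbors N(S) = {J2, J3, J4}

|N(S)| = 3, |S| = 1
Hall's condition: |N(S)| ≥ |S| is satisfied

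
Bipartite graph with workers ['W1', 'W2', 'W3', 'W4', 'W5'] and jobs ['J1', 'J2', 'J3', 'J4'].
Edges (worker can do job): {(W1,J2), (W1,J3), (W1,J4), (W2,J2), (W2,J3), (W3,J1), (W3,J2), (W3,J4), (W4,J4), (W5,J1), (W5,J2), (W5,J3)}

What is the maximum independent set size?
Maximum independent set = 5

By König's theorem:
- Min vertex cover = Max matching = 4
- Max independent set = Total vertices - Min vertex cover
- Max independent set = 9 - 4 = 5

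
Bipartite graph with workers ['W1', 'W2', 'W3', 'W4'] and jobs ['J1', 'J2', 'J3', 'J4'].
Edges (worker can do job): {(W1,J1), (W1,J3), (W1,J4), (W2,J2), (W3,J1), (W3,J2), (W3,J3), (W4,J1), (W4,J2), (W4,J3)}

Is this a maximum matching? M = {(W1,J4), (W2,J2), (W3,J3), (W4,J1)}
Yes, size 4 is maximum

Proposed matching has size 4.
Maximum matching size for this graph: 4.

This is a maximum matching.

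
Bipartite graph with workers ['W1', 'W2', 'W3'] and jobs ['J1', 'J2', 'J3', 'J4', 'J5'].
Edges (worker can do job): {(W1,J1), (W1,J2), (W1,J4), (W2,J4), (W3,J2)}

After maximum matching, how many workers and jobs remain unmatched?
Unmatched: 0 workers, 2 jobs

Maximum matching size: 3
Workers: 3 total, 3 matched, 0 unmatched
Jobs: 5 total, 3 matched, 2 unmatched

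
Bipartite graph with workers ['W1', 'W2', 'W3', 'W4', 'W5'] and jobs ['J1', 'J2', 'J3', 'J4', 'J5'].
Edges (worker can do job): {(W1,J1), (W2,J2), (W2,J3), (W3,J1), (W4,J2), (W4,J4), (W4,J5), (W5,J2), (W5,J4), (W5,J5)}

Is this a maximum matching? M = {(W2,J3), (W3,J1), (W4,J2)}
No, size 3 is not maximum

Proposed matching has size 3.
Maximum matching size for this graph: 4.

This is NOT maximum - can be improved to size 4.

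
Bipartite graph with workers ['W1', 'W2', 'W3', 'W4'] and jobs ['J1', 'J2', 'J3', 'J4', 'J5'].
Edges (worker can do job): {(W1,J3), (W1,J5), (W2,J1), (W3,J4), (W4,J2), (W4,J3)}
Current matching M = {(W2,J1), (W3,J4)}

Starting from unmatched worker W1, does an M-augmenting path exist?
Yes: W1 → J5

An M-augmenting path alternates non-matching / matching edges, starting and ending at unmatched vertices.
Path: W1 → J5
(J5 is unmatched in M, so the path is augmenting.)
Flipping edges along this path would increase |M| from 2 to 3.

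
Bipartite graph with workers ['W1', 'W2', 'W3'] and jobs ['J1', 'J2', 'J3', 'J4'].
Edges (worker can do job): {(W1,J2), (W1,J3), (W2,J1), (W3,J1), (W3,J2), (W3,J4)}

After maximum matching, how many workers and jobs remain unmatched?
Unmatched: 0 workers, 1 jobs

Maximum matching size: 3
Workers: 3 total, 3 matched, 0 unmatched
Jobs: 4 total, 3 matched, 1 unmatched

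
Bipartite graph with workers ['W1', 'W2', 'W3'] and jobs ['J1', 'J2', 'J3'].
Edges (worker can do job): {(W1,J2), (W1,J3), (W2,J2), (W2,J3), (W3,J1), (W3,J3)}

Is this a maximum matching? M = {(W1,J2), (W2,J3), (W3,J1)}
Yes, size 3 is maximum

Proposed matching has size 3.
Maximum matching size for this graph: 3.

This is a maximum matching.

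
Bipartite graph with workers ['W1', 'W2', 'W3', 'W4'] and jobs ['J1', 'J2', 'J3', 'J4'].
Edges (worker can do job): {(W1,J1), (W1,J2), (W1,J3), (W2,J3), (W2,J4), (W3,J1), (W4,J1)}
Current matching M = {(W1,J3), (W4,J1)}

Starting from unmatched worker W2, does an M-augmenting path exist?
Yes: W2 → J3 → W1 → J2

An M-augmenting path alternates non-matching / matching edges, starting and ending at unmatched vertices.
Path: W2 → J3 → W1 → J2
(J2 is unmatched in M, so the path is augmenting.)
Flipping edges along this path would increase |M| from 2 to 3.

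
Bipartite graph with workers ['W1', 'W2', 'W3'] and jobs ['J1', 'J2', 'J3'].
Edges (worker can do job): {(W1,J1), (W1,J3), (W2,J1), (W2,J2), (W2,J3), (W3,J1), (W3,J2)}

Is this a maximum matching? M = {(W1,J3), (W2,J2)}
No, size 2 is not maximum

Proposed matching has size 2.
Maximum matching size for this graph: 3.

This is NOT maximum - can be improved to size 3.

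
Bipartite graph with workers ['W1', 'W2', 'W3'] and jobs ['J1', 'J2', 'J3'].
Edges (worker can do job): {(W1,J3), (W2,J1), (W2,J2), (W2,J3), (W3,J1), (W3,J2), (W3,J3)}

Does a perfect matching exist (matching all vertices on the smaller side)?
Yes, perfect matching exists (size 3)

Perfect matching: {(W1,J3), (W2,J1), (W3,J2)}
All 3 vertices on the smaller side are matched.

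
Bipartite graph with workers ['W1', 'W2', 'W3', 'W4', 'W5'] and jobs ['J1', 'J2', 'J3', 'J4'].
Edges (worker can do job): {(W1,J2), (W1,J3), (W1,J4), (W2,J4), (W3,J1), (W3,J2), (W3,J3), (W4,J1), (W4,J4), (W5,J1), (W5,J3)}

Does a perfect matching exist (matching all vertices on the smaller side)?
Yes, perfect matching exists (size 4)

Perfect matching: {(W1,J2), (W3,J1), (W4,J4), (W5,J3)}
All 4 vertices on the smaller side are matched.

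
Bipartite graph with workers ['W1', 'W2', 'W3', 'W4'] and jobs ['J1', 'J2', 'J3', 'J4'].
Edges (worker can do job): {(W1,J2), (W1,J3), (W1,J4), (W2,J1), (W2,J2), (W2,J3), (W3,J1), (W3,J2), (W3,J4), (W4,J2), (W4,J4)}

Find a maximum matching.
Matching: {(W1,J3), (W2,J1), (W3,J2), (W4,J4)}

Maximum matching (size 4):
  W1 → J3
  W2 → J1
  W3 → J2
  W4 → J4

Each worker is assigned to at most one job, and each job to at most one worker.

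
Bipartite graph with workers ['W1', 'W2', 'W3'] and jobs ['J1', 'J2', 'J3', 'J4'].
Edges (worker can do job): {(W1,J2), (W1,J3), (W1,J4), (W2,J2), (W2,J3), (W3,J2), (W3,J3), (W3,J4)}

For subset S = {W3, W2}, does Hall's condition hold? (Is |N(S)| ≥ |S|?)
Yes: |N(S)| = 3, |S| = 2

Subset S = {W3, W2}
Neighbors N(S) = {J2, J3, J4}

|N(S)| = 3, |S| = 2
Hall's condition: |N(S)| ≥ |S| is satisfied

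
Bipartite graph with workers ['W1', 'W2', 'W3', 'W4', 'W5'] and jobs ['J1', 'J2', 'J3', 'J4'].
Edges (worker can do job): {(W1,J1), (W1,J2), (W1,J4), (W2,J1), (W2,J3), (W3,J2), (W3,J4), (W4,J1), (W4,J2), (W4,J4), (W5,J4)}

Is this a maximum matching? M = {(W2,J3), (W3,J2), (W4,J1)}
No, size 3 is not maximum

Proposed matching has size 3.
Maximum matching size for this graph: 4.

This is NOT maximum - can be improved to size 4.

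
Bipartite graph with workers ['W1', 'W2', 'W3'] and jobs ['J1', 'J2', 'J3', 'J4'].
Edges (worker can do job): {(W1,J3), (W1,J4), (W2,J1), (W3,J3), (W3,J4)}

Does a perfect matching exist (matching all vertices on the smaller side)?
Yes, perfect matching exists (size 3)

Perfect matching: {(W1,J3), (W2,J1), (W3,J4)}
All 3 vertices on the smaller side are matched.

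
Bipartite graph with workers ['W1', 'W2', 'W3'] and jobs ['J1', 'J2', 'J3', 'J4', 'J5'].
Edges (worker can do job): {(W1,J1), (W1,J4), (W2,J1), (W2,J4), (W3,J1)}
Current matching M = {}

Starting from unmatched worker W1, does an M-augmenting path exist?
Yes: W1 → J1

An M-augmenting path alternates non-matching / matching edges, starting and ending at unmatched vertices.
Path: W1 → J1
(J1 is unmatched in M, so the path is augmenting.)
Flipping edges along this path would increase |M| from 0 to 1.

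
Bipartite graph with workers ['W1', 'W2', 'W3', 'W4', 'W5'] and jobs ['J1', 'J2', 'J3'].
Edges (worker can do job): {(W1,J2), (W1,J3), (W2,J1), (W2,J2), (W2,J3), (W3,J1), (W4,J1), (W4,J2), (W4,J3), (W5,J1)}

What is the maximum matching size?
Maximum matching size = 3

Maximum matching: {(W1,J2), (W3,J1), (W4,J3)}
Size: 3

This assigns 3 workers to 3 distinct jobs.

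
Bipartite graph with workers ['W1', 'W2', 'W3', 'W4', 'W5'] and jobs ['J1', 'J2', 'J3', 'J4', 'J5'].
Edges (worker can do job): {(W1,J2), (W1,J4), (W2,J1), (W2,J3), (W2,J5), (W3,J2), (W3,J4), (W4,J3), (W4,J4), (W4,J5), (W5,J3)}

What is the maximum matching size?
Maximum matching size = 5

Maximum matching: {(W1,J4), (W2,J1), (W3,J2), (W4,J5), (W5,J3)}
Size: 5

This assigns 5 workers to 5 distinct jobs.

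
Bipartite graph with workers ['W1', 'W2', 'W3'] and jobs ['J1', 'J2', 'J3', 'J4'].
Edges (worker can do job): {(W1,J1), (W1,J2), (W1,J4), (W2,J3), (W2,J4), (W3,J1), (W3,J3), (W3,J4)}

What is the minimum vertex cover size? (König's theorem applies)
Minimum vertex cover size = 3

By König's theorem: in bipartite graphs,
min vertex cover = max matching = 3

Maximum matching has size 3, so minimum vertex cover also has size 3.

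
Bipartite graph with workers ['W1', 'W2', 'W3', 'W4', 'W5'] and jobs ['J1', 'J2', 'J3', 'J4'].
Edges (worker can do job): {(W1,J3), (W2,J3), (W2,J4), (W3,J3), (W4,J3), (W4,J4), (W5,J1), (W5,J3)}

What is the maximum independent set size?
Maximum independent set = 6

By König's theorem:
- Min vertex cover = Max matching = 3
- Max independent set = Total vertices - Min vertex cover
- Max independent set = 9 - 3 = 6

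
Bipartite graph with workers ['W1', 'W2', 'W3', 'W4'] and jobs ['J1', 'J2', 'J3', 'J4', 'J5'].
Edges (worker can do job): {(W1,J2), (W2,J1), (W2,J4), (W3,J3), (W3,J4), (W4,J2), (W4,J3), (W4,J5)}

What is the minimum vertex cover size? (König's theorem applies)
Minimum vertex cover size = 4

By König's theorem: in bipartite graphs,
min vertex cover = max matching = 4

Maximum matching has size 4, so minimum vertex cover also has size 4.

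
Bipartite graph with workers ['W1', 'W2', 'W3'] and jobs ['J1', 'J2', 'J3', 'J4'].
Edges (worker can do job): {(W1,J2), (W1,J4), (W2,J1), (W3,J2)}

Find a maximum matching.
Matching: {(W1,J4), (W2,J1), (W3,J2)}

Maximum matching (size 3):
  W1 → J4
  W2 → J1
  W3 → J2

Each worker is assigned to at most one job, and each job to at most one worker.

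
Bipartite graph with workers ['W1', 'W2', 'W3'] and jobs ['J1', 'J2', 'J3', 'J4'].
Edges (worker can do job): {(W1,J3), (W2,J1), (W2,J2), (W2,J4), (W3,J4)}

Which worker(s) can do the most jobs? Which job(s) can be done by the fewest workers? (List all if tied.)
Most versatile: W2 (3 jobs); Least covered: J1, J2, J3 (1 workers)

Worker degrees (jobs they can do): W1:1, W2:3, W3:1
Job degrees (workers who can do it): J1:1, J2:1, J3:1, J4:2

Maximum worker degree is 3, achieved by: W2
Minimum job degree is 1, achieved by: J1, J2, J3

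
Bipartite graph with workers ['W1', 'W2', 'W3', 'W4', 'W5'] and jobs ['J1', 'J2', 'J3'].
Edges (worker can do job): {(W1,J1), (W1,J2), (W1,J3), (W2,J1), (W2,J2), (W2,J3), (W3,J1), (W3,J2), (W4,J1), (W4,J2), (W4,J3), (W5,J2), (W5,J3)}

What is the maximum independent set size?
Maximum independent set = 5

By König's theorem:
- Min vertex cover = Max matching = 3
- Max independent set = Total vertices - Min vertex cover
- Max independent set = 8 - 3 = 5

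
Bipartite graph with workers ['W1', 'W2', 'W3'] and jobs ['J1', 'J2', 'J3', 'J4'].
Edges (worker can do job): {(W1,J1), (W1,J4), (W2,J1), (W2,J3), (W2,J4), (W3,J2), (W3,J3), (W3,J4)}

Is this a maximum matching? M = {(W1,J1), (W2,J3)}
No, size 2 is not maximum

Proposed matching has size 2.
Maximum matching size for this graph: 3.

This is NOT maximum - can be improved to size 3.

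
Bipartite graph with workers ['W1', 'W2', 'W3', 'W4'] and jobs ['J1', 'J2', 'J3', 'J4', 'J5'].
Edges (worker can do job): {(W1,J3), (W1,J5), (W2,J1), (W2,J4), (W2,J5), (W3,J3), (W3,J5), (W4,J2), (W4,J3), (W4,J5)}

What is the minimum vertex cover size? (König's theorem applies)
Minimum vertex cover size = 4

By König's theorem: in bipartite graphs,
min vertex cover = max matching = 4

Maximum matching has size 4, so minimum vertex cover also has size 4.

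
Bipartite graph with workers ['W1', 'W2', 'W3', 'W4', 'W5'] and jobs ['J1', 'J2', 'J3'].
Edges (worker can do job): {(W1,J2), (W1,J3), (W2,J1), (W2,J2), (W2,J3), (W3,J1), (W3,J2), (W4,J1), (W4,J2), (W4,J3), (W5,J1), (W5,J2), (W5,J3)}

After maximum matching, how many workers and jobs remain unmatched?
Unmatched: 2 workers, 0 jobs

Maximum matching size: 3
Workers: 5 total, 3 matched, 2 unmatched
Jobs: 3 total, 3 matched, 0 unmatched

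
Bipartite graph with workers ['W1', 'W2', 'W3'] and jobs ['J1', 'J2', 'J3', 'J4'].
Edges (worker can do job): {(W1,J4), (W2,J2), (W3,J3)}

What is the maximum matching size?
Maximum matching size = 3

Maximum matching: {(W1,J4), (W2,J2), (W3,J3)}
Size: 3

This assigns 3 workers to 3 distinct jobs.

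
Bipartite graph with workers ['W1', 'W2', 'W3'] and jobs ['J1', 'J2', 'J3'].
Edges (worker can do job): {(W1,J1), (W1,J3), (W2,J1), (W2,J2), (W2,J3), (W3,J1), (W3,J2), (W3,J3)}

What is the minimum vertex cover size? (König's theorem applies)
Minimum vertex cover size = 3

By König's theorem: in bipartite graphs,
min vertex cover = max matching = 3

Maximum matching has size 3, so minimum vertex cover also has size 3.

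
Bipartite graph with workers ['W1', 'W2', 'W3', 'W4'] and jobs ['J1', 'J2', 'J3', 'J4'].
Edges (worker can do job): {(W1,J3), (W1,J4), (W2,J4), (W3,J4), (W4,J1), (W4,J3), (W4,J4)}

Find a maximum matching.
Matching: {(W1,J3), (W3,J4), (W4,J1)}

Maximum matching (size 3):
  W1 → J3
  W3 → J4
  W4 → J1

Each worker is assigned to at most one job, and each job to at most one worker.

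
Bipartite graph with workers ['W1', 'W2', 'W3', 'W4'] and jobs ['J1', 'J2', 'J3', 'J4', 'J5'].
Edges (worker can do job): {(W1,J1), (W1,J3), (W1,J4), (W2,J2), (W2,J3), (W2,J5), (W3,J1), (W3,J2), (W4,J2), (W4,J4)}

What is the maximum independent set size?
Maximum independent set = 5

By König's theorem:
- Min vertex cover = Max matching = 4
- Max independent set = Total vertices - Min vertex cover
- Max independent set = 9 - 4 = 5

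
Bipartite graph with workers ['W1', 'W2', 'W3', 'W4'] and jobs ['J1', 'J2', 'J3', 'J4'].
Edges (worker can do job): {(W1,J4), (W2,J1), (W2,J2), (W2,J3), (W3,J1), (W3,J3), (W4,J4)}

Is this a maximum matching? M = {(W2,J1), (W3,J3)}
No, size 2 is not maximum

Proposed matching has size 2.
Maximum matching size for this graph: 3.

This is NOT maximum - can be improved to size 3.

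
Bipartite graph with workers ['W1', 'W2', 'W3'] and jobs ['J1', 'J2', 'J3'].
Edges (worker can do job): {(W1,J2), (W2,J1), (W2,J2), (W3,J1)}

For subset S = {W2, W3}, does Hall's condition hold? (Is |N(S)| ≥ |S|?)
Yes: |N(S)| = 2, |S| = 2

Subset S = {W2, W3}
Neighbors N(S) = {J1, J2}

|N(S)| = 2, |S| = 2
Hall's condition: |N(S)| ≥ |S| is satisfied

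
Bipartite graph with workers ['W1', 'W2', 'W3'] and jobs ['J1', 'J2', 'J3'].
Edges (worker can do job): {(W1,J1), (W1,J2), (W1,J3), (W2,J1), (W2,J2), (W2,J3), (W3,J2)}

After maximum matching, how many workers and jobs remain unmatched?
Unmatched: 0 workers, 0 jobs

Maximum matching size: 3
Workers: 3 total, 3 matched, 0 unmatched
Jobs: 3 total, 3 matched, 0 unmatched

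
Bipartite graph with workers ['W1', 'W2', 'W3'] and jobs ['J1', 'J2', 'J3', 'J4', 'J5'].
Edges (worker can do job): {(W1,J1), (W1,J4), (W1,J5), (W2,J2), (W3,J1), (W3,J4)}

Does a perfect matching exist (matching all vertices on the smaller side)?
Yes, perfect matching exists (size 3)

Perfect matching: {(W1,J5), (W2,J2), (W3,J4)}
All 3 vertices on the smaller side are matched.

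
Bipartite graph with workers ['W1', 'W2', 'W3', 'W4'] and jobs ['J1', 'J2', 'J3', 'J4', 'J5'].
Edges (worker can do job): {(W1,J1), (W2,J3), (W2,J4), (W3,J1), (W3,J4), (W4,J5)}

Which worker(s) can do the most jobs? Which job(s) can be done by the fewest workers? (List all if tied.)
Most versatile: W2, W3 (2 jobs); Least covered: J2 (0 workers)

Worker degrees (jobs they can do): W1:1, W2:2, W3:2, W4:1
Job degrees (workers who can do it): J1:2, J2:0, J3:1, J4:2, J5:1

Maximum worker degree is 2, achieved by: W2, W3
Minimum job degree is 0, achieved by: J2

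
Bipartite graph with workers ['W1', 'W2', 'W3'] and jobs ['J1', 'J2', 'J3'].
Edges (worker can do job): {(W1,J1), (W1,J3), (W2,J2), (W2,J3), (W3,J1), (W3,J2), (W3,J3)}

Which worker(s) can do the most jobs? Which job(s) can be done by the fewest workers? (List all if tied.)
Most versatile: W3 (3 jobs); Least covered: J1, J2 (2 workers)

Worker degrees (jobs they can do): W1:2, W2:2, W3:3
Job degrees (workers who can do it): J1:2, J2:2, J3:3

Maximum worker degree is 3, achieved by: W3
Minimum job degree is 2, achieved by: J1, J2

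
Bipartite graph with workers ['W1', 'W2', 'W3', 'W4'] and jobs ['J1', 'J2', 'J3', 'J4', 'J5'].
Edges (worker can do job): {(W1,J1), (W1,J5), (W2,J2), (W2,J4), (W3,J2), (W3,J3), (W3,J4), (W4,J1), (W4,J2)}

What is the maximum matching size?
Maximum matching size = 4

Maximum matching: {(W1,J1), (W2,J4), (W3,J3), (W4,J2)}
Size: 4

This assigns 4 workers to 4 distinct jobs.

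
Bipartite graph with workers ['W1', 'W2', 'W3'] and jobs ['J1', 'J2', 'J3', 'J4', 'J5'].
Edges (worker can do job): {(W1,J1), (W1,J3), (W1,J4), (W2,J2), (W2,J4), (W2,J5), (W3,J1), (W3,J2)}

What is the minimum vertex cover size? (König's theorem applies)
Minimum vertex cover size = 3

By König's theorem: in bipartite graphs,
min vertex cover = max matching = 3

Maximum matching has size 3, so minimum vertex cover also has size 3.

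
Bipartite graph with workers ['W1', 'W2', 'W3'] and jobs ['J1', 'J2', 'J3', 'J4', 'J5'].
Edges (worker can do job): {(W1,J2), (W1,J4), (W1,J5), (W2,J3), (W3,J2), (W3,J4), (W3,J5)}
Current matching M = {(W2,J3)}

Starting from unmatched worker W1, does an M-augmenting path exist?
Yes: W1 → J4

An M-augmenting path alternates non-matching / matching edges, starting and ending at unmatched vertices.
Path: W1 → J4
(J4 is unmatched in M, so the path is augmenting.)
Flipping edges along this path would increase |M| from 1 to 2.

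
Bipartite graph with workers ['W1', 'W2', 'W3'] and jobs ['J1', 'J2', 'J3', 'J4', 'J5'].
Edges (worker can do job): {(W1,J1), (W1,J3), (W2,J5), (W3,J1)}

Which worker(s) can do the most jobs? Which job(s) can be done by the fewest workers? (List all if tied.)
Most versatile: W1 (2 jobs); Least covered: J2, J4 (0 workers)

Worker degrees (jobs they can do): W1:2, W2:1, W3:1
Job degrees (workers who can do it): J1:2, J2:0, J3:1, J4:0, J5:1

Maximum worker degree is 2, achieved by: W1
Minimum job degree is 0, achieved by: J2, J4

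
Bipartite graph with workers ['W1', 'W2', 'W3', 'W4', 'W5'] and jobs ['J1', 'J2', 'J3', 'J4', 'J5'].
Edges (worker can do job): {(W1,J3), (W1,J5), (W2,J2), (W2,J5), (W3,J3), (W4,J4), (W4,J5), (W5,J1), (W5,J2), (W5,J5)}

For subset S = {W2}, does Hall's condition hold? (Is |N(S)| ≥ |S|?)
Yes: |N(S)| = 2, |S| = 1

Subset S = {W2}
Neighbors N(S) = {J2, J5}

|N(S)| = 2, |S| = 1
Hall's condition: |N(S)| ≥ |S| is satisfied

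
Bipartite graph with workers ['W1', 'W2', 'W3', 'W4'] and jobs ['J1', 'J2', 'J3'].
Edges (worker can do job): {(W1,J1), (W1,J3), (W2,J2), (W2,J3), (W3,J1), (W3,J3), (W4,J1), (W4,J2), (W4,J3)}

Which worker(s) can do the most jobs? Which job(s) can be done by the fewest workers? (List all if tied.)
Most versatile: W4 (3 jobs); Least covered: J2 (2 workers)

Worker degrees (jobs they can do): W1:2, W2:2, W3:2, W4:3
Job degrees (workers who can do it): J1:3, J2:2, J3:4

Maximum worker degree is 3, achieved by: W4
Minimum job degree is 2, achieved by: J2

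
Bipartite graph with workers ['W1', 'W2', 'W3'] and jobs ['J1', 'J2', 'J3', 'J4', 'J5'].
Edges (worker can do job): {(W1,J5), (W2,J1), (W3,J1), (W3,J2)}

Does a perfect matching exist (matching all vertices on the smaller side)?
Yes, perfect matching exists (size 3)

Perfect matching: {(W1,J5), (W2,J1), (W3,J2)}
All 3 vertices on the smaller side are matched.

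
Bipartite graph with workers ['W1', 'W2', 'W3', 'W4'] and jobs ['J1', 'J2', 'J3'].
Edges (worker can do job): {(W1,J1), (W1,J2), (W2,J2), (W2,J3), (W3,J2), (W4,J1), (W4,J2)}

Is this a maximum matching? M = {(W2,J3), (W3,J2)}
No, size 2 is not maximum

Proposed matching has size 2.
Maximum matching size for this graph: 3.

This is NOT maximum - can be improved to size 3.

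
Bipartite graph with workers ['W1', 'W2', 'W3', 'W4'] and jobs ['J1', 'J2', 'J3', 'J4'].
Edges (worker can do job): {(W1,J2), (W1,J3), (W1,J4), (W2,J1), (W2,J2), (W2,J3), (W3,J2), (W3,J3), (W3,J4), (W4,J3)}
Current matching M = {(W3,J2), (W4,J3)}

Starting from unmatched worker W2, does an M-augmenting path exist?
Yes: W2 → J2 → W3 → J4

An M-augmenting path alternates non-matching / matching edges, starting and ending at unmatched vertices.
Path: W2 → J2 → W3 → J4
(J4 is unmatched in M, so the path is augmenting.)
Flipping edges along this path would increase |M| from 2 to 3.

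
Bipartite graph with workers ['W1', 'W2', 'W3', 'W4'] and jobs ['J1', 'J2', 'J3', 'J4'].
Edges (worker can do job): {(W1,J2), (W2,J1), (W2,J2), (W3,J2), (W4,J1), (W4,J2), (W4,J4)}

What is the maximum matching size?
Maximum matching size = 3

Maximum matching: {(W2,J1), (W3,J2), (W4,J4)}
Size: 3

This assigns 3 workers to 3 distinct jobs.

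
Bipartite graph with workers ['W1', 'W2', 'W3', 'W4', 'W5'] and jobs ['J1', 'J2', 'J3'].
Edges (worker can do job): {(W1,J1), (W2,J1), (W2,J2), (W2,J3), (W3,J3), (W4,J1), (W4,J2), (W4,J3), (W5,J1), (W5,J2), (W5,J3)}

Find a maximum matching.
Matching: {(W3,J3), (W4,J1), (W5,J2)}

Maximum matching (size 3):
  W3 → J3
  W4 → J1
  W5 → J2

Each worker is assigned to at most one job, and each job to at most one worker.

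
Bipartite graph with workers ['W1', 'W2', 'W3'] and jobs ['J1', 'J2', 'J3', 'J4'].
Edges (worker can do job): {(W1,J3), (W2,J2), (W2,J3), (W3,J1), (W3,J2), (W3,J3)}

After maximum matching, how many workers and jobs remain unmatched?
Unmatched: 0 workers, 1 jobs

Maximum matching size: 3
Workers: 3 total, 3 matched, 0 unmatched
Jobs: 4 total, 3 matched, 1 unmatched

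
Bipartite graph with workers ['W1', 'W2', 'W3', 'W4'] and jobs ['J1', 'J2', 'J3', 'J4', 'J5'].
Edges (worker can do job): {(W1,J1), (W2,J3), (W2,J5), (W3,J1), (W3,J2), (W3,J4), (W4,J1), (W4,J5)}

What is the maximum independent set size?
Maximum independent set = 5

By König's theorem:
- Min vertex cover = Max matching = 4
- Max independent set = Total vertices - Min vertex cover
- Max independent set = 9 - 4 = 5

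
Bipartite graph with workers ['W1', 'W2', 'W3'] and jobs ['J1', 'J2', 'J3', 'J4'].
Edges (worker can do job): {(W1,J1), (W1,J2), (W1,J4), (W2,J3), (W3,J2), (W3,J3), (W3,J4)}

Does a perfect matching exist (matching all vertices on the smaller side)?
Yes, perfect matching exists (size 3)

Perfect matching: {(W1,J1), (W2,J3), (W3,J2)}
All 3 vertices on the smaller side are matched.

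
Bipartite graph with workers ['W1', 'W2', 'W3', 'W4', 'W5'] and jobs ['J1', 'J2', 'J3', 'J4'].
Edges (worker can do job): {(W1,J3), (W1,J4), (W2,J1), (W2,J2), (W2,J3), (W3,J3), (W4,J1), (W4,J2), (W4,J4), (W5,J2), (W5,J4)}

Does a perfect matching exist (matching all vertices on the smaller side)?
Yes, perfect matching exists (size 4)

Perfect matching: {(W2,J1), (W3,J3), (W4,J4), (W5,J2)}
All 4 vertices on the smaller side are matched.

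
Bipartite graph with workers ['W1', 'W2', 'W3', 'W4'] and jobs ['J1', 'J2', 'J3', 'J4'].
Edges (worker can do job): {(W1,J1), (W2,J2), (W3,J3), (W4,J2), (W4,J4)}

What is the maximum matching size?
Maximum matching size = 4

Maximum matching: {(W1,J1), (W2,J2), (W3,J3), (W4,J4)}
Size: 4

This assigns 4 workers to 4 distinct jobs.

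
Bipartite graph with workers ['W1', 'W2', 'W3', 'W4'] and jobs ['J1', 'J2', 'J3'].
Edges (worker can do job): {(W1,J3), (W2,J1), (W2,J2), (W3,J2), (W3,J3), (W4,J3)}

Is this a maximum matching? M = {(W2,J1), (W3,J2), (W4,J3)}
Yes, size 3 is maximum

Proposed matching has size 3.
Maximum matching size for this graph: 3.

This is a maximum matching.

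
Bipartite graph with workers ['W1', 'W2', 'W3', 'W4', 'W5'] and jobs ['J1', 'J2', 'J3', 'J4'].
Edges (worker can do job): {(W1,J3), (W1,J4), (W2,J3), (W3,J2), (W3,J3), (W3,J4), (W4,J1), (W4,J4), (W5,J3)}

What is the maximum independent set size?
Maximum independent set = 5

By König's theorem:
- Min vertex cover = Max matching = 4
- Max independent set = Total vertices - Min vertex cover
- Max independent set = 9 - 4 = 5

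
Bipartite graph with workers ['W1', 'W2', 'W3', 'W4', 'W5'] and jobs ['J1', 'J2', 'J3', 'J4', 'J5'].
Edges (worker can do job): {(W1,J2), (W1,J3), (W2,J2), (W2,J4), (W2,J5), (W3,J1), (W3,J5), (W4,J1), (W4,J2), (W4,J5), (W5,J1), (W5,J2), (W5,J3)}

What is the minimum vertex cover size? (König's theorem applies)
Minimum vertex cover size = 5

By König's theorem: in bipartite graphs,
min vertex cover = max matching = 5

Maximum matching has size 5, so minimum vertex cover also has size 5.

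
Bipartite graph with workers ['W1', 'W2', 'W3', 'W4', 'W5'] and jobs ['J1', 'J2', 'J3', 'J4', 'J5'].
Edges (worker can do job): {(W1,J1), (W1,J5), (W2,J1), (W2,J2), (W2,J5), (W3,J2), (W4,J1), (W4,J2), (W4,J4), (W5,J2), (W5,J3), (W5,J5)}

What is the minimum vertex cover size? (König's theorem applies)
Minimum vertex cover size = 5

By König's theorem: in bipartite graphs,
min vertex cover = max matching = 5

Maximum matching has size 5, so minimum vertex cover also has size 5.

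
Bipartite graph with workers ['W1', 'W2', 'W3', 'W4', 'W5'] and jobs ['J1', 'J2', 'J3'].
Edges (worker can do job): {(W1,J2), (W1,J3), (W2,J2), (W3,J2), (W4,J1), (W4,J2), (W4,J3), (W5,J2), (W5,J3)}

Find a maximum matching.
Matching: {(W3,J2), (W4,J1), (W5,J3)}

Maximum matching (size 3):
  W3 → J2
  W4 → J1
  W5 → J3

Each worker is assigned to at most one job, and each job to at most one worker.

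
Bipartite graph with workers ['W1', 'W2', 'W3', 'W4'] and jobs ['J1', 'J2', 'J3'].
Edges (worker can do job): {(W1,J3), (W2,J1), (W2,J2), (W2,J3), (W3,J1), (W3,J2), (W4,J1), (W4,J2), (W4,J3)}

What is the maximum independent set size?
Maximum independent set = 4

By König's theorem:
- Min vertex cover = Max matching = 3
- Max independent set = Total vertices - Min vertex cover
- Max independent set = 7 - 3 = 4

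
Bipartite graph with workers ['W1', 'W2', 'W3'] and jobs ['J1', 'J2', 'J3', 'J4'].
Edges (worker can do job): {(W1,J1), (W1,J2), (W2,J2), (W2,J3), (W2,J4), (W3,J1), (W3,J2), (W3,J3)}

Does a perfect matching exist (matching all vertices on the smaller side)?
Yes, perfect matching exists (size 3)

Perfect matching: {(W1,J1), (W2,J3), (W3,J2)}
All 3 vertices on the smaller side are matched.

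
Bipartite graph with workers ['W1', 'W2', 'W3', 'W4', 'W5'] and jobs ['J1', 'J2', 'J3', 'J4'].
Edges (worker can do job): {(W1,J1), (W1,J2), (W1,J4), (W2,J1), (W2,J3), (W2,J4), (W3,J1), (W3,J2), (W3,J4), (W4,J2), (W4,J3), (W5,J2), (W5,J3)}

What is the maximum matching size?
Maximum matching size = 4

Maximum matching: {(W1,J1), (W3,J4), (W4,J3), (W5,J2)}
Size: 4

This assigns 4 workers to 4 distinct jobs.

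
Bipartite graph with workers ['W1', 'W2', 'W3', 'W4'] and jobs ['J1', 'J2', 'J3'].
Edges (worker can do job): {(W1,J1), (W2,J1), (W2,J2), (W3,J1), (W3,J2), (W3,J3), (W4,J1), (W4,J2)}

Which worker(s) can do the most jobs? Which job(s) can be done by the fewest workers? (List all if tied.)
Most versatile: W3 (3 jobs); Least covered: J3 (1 workers)

Worker degrees (jobs they can do): W1:1, W2:2, W3:3, W4:2
Job degrees (workers who can do it): J1:4, J2:3, J3:1

Maximum worker degree is 3, achieved by: W3
Minimum job degree is 1, achieved by: J3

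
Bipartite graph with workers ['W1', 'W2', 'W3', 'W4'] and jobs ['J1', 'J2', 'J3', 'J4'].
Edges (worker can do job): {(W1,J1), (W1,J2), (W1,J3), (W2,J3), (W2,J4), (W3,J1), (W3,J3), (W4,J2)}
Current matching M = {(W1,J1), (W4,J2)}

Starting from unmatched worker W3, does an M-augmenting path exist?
Yes: W3 → J3

An M-augmenting path alternates non-matching / matching edges, starting and ending at unmatched vertices.
Path: W3 → J3
(J3 is unmatched in M, so the path is augmenting.)
Flipping edges along this path would increase |M| from 2 to 3.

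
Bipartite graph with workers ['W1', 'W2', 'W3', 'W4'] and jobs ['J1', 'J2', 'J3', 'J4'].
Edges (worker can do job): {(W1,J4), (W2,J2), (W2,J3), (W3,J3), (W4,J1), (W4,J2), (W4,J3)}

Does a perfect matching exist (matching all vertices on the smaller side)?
Yes, perfect matching exists (size 4)

Perfect matching: {(W1,J4), (W2,J2), (W3,J3), (W4,J1)}
All 4 vertices on the smaller side are matched.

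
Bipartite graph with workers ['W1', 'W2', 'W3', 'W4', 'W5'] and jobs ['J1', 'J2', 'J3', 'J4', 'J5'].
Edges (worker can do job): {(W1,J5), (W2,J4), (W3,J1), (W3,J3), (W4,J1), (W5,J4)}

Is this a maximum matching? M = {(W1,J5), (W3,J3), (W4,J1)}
No, size 3 is not maximum

Proposed matching has size 3.
Maximum matching size for this graph: 4.

This is NOT maximum - can be improved to size 4.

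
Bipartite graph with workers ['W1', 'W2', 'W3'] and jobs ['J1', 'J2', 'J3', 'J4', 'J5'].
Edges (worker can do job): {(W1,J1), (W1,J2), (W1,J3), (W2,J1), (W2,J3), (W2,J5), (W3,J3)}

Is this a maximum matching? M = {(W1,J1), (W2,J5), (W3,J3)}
Yes, size 3 is maximum

Proposed matching has size 3.
Maximum matching size for this graph: 3.

This is a maximum matching.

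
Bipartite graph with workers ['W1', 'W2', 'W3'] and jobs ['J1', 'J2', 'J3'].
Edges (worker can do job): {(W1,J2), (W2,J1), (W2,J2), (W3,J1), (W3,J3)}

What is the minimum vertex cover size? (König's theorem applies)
Minimum vertex cover size = 3

By König's theorem: in bipartite graphs,
min vertex cover = max matching = 3

Maximum matching has size 3, so minimum vertex cover also has size 3.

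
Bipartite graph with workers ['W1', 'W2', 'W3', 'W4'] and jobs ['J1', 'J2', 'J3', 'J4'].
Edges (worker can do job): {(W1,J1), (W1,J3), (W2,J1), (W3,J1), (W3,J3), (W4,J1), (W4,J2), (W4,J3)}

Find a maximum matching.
Matching: {(W1,J3), (W3,J1), (W4,J2)}

Maximum matching (size 3):
  W1 → J3
  W3 → J1
  W4 → J2

Each worker is assigned to at most one job, and each job to at most one worker.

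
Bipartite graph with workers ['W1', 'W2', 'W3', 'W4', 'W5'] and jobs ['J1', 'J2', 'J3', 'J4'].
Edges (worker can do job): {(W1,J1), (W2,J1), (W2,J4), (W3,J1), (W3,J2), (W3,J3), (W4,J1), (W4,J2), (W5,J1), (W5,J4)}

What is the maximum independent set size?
Maximum independent set = 5

By König's theorem:
- Min vertex cover = Max matching = 4
- Max independent set = Total vertices - Min vertex cover
- Max independent set = 9 - 4 = 5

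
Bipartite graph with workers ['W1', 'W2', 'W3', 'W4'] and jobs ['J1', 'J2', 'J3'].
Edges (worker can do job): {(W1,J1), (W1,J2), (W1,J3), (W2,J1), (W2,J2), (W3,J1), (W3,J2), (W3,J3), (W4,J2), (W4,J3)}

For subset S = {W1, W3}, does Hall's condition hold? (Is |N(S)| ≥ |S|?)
Yes: |N(S)| = 3, |S| = 2

Subset S = {W1, W3}
Neighbors N(S) = {J1, J2, J3}

|N(S)| = 3, |S| = 2
Hall's condition: |N(S)| ≥ |S| is satisfied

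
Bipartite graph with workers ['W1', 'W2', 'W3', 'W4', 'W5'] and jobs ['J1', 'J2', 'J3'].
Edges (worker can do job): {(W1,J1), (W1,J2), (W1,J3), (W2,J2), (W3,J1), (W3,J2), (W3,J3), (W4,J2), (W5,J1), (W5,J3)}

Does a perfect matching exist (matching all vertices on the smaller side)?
Yes, perfect matching exists (size 3)

Perfect matching: {(W1,J3), (W3,J2), (W5,J1)}
All 3 vertices on the smaller side are matched.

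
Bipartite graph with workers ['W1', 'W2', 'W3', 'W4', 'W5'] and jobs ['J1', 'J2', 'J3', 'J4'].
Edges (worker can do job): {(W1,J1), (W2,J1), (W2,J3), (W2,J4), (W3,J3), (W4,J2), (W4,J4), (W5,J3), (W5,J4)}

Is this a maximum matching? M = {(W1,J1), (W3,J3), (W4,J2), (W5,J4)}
Yes, size 4 is maximum

Proposed matching has size 4.
Maximum matching size for this graph: 4.

This is a maximum matching.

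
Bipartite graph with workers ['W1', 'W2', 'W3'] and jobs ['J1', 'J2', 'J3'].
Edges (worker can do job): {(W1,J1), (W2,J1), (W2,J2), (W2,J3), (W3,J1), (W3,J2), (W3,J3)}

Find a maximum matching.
Matching: {(W1,J1), (W2,J2), (W3,J3)}

Maximum matching (size 3):
  W1 → J1
  W2 → J2
  W3 → J3

Each worker is assigned to at most one job, and each job to at most one worker.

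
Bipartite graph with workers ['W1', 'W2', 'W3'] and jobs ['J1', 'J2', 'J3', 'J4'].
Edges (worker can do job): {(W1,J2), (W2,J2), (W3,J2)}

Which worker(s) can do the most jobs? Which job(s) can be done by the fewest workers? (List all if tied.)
Most versatile: W1, W2, W3 (1 jobs); Least covered: J1, J3, J4 (0 workers)

Worker degrees (jobs they can do): W1:1, W2:1, W3:1
Job degrees (workers who can do it): J1:0, J2:3, J3:0, J4:0

Maximum worker degree is 1, achieved by: W1, W2, W3
Minimum job degree is 0, achieved by: J1, J3, J4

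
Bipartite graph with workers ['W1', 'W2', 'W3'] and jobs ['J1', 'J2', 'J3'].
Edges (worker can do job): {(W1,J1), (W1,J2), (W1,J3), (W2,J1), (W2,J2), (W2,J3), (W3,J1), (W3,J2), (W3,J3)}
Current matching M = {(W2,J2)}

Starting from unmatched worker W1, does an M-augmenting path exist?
Yes: W1 → J3

An M-augmenting path alternates non-matching / matching edges, starting and ending at unmatched vertices.
Path: W1 → J3
(J3 is unmatched in M, so the path is augmenting.)
Flipping edges along this path would increase |M| from 1 to 2.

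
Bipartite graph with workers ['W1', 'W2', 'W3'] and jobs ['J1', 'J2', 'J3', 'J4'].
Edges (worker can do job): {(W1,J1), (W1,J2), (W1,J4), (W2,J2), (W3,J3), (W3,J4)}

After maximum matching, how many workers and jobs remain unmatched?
Unmatched: 0 workers, 1 jobs

Maximum matching size: 3
Workers: 3 total, 3 matched, 0 unmatched
Jobs: 4 total, 3 matched, 1 unmatched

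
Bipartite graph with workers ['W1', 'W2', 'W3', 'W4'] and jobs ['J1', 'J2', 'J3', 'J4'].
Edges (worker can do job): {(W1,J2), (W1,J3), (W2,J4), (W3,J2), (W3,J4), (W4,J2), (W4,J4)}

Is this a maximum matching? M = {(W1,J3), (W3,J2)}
No, size 2 is not maximum

Proposed matching has size 2.
Maximum matching size for this graph: 3.

This is NOT maximum - can be improved to size 3.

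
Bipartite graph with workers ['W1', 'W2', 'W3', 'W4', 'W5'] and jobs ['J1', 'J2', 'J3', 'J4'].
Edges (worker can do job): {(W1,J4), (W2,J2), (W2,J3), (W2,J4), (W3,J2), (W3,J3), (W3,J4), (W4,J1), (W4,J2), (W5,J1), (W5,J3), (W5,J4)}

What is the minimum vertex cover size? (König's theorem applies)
Minimum vertex cover size = 4

By König's theorem: in bipartite graphs,
min vertex cover = max matching = 4

Maximum matching has size 4, so minimum vertex cover also has size 4.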